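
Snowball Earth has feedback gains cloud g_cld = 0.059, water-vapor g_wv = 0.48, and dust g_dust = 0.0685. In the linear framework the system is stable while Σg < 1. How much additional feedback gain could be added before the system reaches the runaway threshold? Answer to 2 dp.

Current total gain = 0.059 + 0.48 + 0.0685 = 0.6075.
Margin to runaway = 1 − 0.6075 = 0.39.

0.39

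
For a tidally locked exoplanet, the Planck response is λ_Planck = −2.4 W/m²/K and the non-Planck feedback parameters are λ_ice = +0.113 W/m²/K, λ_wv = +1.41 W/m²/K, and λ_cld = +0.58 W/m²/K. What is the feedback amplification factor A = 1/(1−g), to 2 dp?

8.08

Convert to gains: g_ice = 0.113/2.4 = 0.04708; g_wv = 1.41/2.4 = 0.5875; g_cld = 0.58/2.4 = 0.2417.
Total gain g = 0.87628.
A = 1/(1 − 0.87628) = 8.08.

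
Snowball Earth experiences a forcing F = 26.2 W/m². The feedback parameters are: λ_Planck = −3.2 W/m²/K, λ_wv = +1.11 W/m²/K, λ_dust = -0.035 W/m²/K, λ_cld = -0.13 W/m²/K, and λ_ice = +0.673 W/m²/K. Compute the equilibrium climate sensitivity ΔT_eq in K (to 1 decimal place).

16.6 K

Net feedback parameter λ = (−3.2) + (+1.11) + (-0.035) + (-0.13) + (+0.673) = -1.582 W/m²/K.
ΔT = −F/λ = −26.2/(-1.582) = 16.6 K.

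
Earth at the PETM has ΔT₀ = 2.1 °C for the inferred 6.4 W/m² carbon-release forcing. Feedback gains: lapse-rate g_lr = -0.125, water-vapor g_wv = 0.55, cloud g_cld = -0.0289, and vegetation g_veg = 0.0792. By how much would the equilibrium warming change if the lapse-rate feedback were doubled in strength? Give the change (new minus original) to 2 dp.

Original: g = 0.4753, ΔT = 2.1/(1−0.4753) = 4.0023 °C.
With doubled lapse-rate: g' = 0.3503, ΔT' = 2.1/(1−0.3503) = 3.2323 °C.
Change = 3.2323 − 4.0023 = -0.77 °C.

-0.77 °C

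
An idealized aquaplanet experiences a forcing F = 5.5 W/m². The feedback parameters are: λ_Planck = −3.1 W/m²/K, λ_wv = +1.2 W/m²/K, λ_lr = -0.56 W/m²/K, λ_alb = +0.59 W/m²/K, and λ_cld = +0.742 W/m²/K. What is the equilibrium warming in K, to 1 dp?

Net feedback parameter λ = (−3.1) + (+1.2) + (-0.56) + (+0.59) + (+0.742) = -1.128 W/m²/K.
ΔT = −F/λ = −5.5/(-1.128) = 4.9 K.

4.9 K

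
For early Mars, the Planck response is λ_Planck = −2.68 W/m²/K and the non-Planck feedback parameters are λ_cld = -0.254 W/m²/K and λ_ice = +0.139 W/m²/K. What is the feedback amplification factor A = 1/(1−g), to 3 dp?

Convert to gains: g_cld = -0.254/2.68 = -0.09478; g_ice = 0.139/2.68 = 0.05187.
Total gain g = -0.04291.
A = 1/(1 + 0.04291) = 0.959.

0.959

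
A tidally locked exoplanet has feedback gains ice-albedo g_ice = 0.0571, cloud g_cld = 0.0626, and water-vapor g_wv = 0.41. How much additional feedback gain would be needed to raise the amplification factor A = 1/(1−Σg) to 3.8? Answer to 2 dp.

Current total gain = 0.5297.
Target gain for A = 3.8: g* = 1 − 1/3.8 = 0.7368.
Additional gain needed = 0.7368 − 0.5297 = 0.21.

0.21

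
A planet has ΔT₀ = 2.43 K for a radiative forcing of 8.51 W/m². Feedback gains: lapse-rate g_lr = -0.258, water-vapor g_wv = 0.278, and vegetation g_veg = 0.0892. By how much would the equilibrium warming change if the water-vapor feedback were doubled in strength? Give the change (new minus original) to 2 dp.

1.24 K

Original: g = 0.1092, ΔT = 2.43/(1−0.1092) = 2.7279 K.
With doubled water-vapor: g' = 0.3872, ΔT' = 2.43/(1−0.3872) = 3.9654 K.
Change = 3.9654 − 2.7279 = 1.24 K.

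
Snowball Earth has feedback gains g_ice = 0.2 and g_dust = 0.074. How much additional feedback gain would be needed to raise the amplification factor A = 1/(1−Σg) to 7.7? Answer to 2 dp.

0.60

Current total gain = 0.274.
Target gain for A = 7.7: g* = 1 − 1/7.7 = 0.8701.
Additional gain needed = 0.8701 − 0.274 = 0.60.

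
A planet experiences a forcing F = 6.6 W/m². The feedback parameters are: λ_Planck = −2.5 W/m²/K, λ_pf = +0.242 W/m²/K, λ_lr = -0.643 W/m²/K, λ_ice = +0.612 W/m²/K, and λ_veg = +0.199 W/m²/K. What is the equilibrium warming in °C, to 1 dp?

Net feedback parameter λ = (−2.5) + (+0.242) + (-0.643) + (+0.612) + (+0.199) = -2.09 W/m²/K.
ΔT = −F/λ = −6.6/(-2.09) = 3.2 °C.

3.2 °C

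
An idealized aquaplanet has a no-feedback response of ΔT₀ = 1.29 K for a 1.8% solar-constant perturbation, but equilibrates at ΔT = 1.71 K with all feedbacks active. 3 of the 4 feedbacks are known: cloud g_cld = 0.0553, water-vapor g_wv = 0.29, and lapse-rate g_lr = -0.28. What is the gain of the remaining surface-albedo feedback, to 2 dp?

Amplification A = ΔT/ΔT₀ = 1.71/1.29 = 1.326.
Total gain g = 1 − 1/A = 1 − 1/1.326 = 0.2459.
Known gains sum to 0.0553 + 0.29 − 0.28 = 0.0653.
g_alb = 0.2459 − 0.0653 = 0.18.

0.18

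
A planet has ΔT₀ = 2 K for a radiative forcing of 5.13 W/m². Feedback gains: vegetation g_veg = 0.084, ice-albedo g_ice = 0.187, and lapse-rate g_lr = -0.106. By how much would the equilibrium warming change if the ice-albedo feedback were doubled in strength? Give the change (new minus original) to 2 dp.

0.69 K

Original: g = 0.165, ΔT = 2/(1−0.165) = 2.3952 K.
With doubled ice-albedo: g' = 0.352, ΔT' = 2/(1−0.352) = 3.0864 K.
Change = 3.0864 − 2.3952 = 0.69 K.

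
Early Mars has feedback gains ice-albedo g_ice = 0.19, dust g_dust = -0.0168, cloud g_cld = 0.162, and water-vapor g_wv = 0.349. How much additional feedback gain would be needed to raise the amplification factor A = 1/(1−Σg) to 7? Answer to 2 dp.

Current total gain = 0.6842.
Target gain for A = 7: g* = 1 − 1/7 = 0.8571.
Additional gain needed = 0.8571 − 0.6842 = 0.17.

0.17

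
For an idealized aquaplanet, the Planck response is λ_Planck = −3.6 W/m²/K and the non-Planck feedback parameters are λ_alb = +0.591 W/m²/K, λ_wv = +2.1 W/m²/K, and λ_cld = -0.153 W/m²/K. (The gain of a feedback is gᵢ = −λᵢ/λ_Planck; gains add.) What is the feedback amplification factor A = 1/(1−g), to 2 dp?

Convert to gains: g_alb = 0.591/3.6 = 0.1642; g_wv = 2.1/3.6 = 0.5833; g_cld = -0.153/3.6 = -0.0425.
Total gain g = 0.705.
A = 1/(1 − 0.705) = 3.39.

3.39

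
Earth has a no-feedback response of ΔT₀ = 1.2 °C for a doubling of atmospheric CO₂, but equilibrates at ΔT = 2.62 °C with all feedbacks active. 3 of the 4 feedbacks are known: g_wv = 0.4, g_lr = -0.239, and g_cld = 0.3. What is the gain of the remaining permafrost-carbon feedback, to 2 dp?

0.08

Amplification A = ΔT/ΔT₀ = 2.62/1.2 = 2.183.
Total gain g = 1 − 1/A = 1 − 1/2.183 = 0.5419.
Known gains sum to 0.4 − 0.239 + 0.3 = 0.461.
g_pf = 0.5419 − 0.461 = 0.08.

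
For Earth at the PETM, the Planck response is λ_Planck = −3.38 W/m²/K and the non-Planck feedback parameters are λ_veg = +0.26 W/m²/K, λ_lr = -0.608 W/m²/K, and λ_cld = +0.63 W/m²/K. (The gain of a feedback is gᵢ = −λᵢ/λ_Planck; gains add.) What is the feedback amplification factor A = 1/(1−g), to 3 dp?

1.091

Convert to gains: g_veg = 0.26/3.38 = 0.07692; g_lr = -0.608/3.38 = -0.1799; g_cld = 0.63/3.38 = 0.1864.
Total gain g = 0.08342.
A = 1/(1 − 0.08342) = 1.091.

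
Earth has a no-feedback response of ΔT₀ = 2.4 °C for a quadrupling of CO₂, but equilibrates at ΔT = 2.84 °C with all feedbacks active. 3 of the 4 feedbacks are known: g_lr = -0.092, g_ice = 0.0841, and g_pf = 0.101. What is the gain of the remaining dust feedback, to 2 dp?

0.06

Amplification A = ΔT/ΔT₀ = 2.84/2.4 = 1.183.
Total gain g = 1 − 1/A = 1 − 1/1.183 = 0.1547.
Known gains sum to -0.092 + 0.0841 + 0.101 = 0.0931.
g_dust = 0.1547 − 0.0931 = 0.06.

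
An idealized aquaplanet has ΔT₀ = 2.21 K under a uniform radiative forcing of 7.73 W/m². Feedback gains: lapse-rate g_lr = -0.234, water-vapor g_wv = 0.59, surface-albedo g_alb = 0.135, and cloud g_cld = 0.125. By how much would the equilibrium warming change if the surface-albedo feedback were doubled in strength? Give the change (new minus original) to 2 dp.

Original: g = 0.616, ΔT = 2.21/(1−0.616) = 5.7552 K.
With doubled surface-albedo: g' = 0.751, ΔT' = 2.21/(1−0.751) = 8.8755 K.
Change = 8.8755 − 5.7552 = 3.12 K.

3.12 K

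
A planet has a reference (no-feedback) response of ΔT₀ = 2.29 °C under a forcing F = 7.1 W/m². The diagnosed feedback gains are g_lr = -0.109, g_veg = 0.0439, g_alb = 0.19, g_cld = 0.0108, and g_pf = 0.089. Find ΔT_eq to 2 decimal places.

2.95 °C

Total gain g = -0.109 + 0.0439 + 0.19 + 0.0108 + 0.089 = 0.2247.
Amplification A = 1/(1 − 0.2247) = 1.29.
ΔT = 2.29 × 1.29 = 2.95 °C.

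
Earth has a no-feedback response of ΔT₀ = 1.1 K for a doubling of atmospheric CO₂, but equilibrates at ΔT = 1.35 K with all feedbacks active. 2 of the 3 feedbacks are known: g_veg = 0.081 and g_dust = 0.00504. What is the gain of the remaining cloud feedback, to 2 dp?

Amplification A = ΔT/ΔT₀ = 1.35/1.1 = 1.227.
Total gain g = 1 − 1/A = 1 − 1/1.227 = 0.185.
Known gains sum to 0.081 + 0.00504 = 0.08604.
g_cld = 0.185 − 0.08604 = 0.10.

0.10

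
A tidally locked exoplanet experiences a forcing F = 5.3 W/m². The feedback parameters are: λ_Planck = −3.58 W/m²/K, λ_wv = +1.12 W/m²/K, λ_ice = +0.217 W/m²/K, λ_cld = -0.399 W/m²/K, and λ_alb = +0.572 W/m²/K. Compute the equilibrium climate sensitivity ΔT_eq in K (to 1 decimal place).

2.6 K

Net feedback parameter λ = (−3.58) + (+1.12) + (+0.217) + (-0.399) + (+0.572) = -2.07 W/m²/K.
ΔT = −F/λ = −5.3/(-2.07) = 2.6 K.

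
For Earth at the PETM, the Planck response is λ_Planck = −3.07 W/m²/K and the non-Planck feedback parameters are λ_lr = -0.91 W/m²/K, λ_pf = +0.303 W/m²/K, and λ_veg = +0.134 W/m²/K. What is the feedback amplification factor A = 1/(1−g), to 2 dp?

0.87

Convert to gains: g_lr = -0.91/3.07 = -0.2964; g_pf = 0.303/3.07 = 0.0987; g_veg = 0.134/3.07 = 0.04365.
Total gain g = -0.15405.
A = 1/(1 + 0.15405) = 0.87.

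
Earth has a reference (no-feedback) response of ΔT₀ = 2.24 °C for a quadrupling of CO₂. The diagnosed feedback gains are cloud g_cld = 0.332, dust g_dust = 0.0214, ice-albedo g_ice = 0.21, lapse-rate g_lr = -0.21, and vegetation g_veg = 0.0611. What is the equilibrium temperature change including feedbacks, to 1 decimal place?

Total gain g = 0.332 + 0.0214 + 0.21 − 0.21 + 0.0611 = 0.4145.
Amplification A = 1/(1 − 0.4145) = 1.708.
ΔT = 2.24 × 1.708 = 3.8 °C.

3.8 °C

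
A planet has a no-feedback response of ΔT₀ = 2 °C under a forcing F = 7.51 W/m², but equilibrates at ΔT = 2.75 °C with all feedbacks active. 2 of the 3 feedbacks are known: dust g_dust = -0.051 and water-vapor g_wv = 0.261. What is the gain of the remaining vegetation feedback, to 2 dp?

0.06

Amplification A = ΔT/ΔT₀ = 2.75/2 = 1.375.
Total gain g = 1 − 1/A = 1 − 1/1.375 = 0.2727.
Known gains sum to -0.051 + 0.261 = 0.21.
g_veg = 0.2727 − 0.21 = 0.06.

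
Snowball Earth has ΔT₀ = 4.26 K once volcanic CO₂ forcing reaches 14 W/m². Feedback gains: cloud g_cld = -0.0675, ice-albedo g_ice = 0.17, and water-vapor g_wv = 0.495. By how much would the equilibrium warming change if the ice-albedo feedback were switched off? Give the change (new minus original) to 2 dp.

Original: g = 0.5975, ΔT = 4.26/(1−0.5975) = 10.5839 K.
Without ice-albedo: g' = 0.4275, ΔT' = 4.26/(1−0.4275) = 7.4410 K.
Change = 7.4410 − 10.5839 = -3.14 K.

-3.14 K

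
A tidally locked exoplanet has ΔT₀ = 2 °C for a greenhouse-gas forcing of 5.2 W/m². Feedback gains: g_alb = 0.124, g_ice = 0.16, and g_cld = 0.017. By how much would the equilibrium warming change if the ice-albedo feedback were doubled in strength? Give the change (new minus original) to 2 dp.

Original: g = 0.301, ΔT = 2/(1−0.301) = 2.8612 °C.
With doubled ice-albedo: g' = 0.461, ΔT' = 2/(1−0.461) = 3.7106 °C.
Change = 3.7106 − 2.8612 = 0.85 °C.

0.85 °C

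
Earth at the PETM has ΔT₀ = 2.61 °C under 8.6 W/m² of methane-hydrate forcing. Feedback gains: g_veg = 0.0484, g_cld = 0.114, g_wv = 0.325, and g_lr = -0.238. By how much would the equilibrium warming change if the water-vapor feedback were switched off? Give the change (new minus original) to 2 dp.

Original: g = 0.2494, ΔT = 2.61/(1−0.2494) = 3.4772 °C.
Without water-vapor: g' = -0.0756, ΔT' = 2.61/(1+0.0756) = 2.4266 °C.
Change = 2.4266 − 3.4772 = -1.05 °C.

-1.05 °C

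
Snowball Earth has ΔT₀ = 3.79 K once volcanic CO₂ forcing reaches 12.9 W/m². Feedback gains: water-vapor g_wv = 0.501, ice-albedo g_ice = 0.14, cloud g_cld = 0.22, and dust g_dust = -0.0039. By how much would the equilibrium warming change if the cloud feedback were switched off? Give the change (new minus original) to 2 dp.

Original: g = 0.8571, ΔT = 3.79/(1−0.8571) = 26.5220 K.
Without cloud: g' = 0.6371, ΔT' = 3.79/(1−0.6371) = 10.4436 K.
Change = 10.4436 − 26.5220 = -16.08 K.

-16.08 K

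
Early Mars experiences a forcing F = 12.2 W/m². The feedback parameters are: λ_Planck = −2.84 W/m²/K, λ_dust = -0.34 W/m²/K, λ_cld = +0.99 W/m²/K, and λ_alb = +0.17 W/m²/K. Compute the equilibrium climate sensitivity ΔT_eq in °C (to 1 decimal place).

6.0 °C

Net feedback parameter λ = (−2.84) + (-0.34) + (+0.99) + (+0.17) = -2.02 W/m²/K.
ΔT = −F/λ = −12.2/(-2.02) = 6.0 °C.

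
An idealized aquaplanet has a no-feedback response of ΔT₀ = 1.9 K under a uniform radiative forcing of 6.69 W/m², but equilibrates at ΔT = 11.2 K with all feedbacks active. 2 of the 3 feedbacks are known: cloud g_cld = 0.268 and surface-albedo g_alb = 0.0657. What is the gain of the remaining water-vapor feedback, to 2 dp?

Amplification A = ΔT/ΔT₀ = 11.2/1.9 = 5.895.
Total gain g = 1 − 1/A = 1 − 1/5.895 = 0.8304.
Known gains sum to 0.268 + 0.0657 = 0.3337.
g_wv = 0.8304 − 0.3337 = 0.50.

0.50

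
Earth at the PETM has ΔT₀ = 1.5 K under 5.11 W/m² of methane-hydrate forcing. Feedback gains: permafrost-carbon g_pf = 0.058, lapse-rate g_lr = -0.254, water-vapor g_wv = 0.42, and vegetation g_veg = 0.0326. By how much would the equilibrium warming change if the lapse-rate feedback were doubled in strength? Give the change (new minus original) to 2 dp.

-0.51 K

Original: g = 0.2566, ΔT = 1.5/(1−0.2566) = 2.0178 K.
With doubled lapse-rate: g' = 0.0026, ΔT' = 1.5/(1−0.0026) = 1.5039 K.
Change = 1.5039 − 2.0178 = -0.51 K.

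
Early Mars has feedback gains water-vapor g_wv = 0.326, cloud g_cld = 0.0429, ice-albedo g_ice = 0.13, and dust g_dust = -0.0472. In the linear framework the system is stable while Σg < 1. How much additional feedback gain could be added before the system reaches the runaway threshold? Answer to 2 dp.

0.55

Current total gain = 0.326 + 0.0429 + 0.13 − 0.0472 = 0.4517.
Margin to runaway = 1 − 0.4517 = 0.55.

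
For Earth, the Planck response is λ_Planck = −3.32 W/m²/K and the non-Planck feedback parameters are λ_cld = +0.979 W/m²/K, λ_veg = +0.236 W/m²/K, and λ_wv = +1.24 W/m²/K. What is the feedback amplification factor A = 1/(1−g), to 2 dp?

Convert to gains: g_cld = 0.979/3.32 = 0.2949; g_veg = 0.236/3.32 = 0.07108; g_wv = 1.24/3.32 = 0.3735.
Total gain g = 0.73948.
A = 1/(1 − 0.73948) = 3.84.

3.84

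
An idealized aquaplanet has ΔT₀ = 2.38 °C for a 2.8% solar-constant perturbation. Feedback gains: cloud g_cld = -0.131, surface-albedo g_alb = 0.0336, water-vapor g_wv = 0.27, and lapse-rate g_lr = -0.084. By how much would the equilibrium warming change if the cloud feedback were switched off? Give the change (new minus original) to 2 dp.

Original: g = 0.0886, ΔT = 2.38/(1−0.0886) = 2.6114 °C.
Without cloud: g' = 0.2196, ΔT' = 2.38/(1−0.2196) = 3.0497 °C.
Change = 3.0497 − 2.6114 = 0.44 °C.

0.44 °C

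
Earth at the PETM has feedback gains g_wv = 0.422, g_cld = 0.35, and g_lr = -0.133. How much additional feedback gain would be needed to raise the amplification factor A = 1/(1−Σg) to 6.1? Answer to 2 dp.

Current total gain = 0.639.
Target gain for A = 6.1: g* = 1 − 1/6.1 = 0.8361.
Additional gain needed = 0.8361 − 0.639 = 0.20.

0.20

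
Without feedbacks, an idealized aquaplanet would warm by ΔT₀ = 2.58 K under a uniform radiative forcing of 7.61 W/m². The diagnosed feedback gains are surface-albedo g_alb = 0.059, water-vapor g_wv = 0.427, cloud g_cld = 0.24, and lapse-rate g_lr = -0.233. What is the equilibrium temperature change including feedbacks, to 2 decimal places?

Total gain g = 0.059 + 0.427 + 0.24 − 0.233 = 0.493.
Amplification A = 1/(1 − 0.493) = 1.972.
ΔT = 2.58 × 1.972 = 5.09 K.

5.09 K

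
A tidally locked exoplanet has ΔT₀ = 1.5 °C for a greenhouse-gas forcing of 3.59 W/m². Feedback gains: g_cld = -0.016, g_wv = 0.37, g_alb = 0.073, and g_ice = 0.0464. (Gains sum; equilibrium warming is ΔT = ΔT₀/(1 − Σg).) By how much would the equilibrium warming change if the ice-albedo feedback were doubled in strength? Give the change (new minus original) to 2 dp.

Original: g = 0.4734, ΔT = 1.5/(1−0.4734) = 2.8485 °C.
With doubled ice-albedo: g' = 0.5198, ΔT' = 1.5/(1−0.5198) = 3.1237 °C.
Change = 3.1237 − 2.8485 = 0.28 °C.

0.28 °C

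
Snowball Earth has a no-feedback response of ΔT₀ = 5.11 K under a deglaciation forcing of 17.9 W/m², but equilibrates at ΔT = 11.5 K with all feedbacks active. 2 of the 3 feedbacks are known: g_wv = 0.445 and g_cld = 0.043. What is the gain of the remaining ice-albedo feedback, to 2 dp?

Amplification A = ΔT/ΔT₀ = 11.5/5.11 = 2.25.
Total gain g = 1 − 1/A = 1 − 1/2.25 = 0.5556.
Known gains sum to 0.445 + 0.043 = 0.488.
g_ice = 0.5556 − 0.488 = 0.07.

0.07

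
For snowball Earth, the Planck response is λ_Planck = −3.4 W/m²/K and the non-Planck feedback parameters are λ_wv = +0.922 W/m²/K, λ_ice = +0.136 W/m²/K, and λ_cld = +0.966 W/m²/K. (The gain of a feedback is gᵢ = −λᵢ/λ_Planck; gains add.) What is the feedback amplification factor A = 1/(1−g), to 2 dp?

2.47

Convert to gains: g_wv = 0.922/3.4 = 0.2712; g_ice = 0.136/3.4 = 0.04; g_cld = 0.966/3.4 = 0.2841.
Total gain g = 0.5953.
A = 1/(1 − 0.5953) = 2.47.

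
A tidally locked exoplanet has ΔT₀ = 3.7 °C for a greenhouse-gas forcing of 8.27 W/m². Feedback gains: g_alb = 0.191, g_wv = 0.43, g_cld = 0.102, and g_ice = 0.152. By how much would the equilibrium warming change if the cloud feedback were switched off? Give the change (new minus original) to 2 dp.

-13.30 °C

Original: g = 0.875, ΔT = 3.7/(1−0.875) = 29.6000 °C.
Without cloud: g' = 0.773, ΔT' = 3.7/(1−0.773) = 16.2996 °C.
Change = 16.2996 − 29.6000 = -13.30 °C.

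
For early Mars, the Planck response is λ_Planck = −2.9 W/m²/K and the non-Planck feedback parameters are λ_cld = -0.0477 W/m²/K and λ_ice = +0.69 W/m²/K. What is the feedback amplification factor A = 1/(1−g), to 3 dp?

Convert to gains: g_cld = -0.0477/2.9 = -0.01645; g_ice = 0.69/2.9 = 0.2379.
Total gain g = 0.22145.
A = 1/(1 − 0.22145) = 1.284.

1.284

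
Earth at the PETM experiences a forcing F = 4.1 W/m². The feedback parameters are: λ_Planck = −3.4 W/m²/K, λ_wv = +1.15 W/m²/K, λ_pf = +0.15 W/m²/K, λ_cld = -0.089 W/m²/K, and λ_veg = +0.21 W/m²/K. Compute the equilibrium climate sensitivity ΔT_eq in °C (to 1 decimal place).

2.1 °C

Net feedback parameter λ = (−3.4) + (+1.15) + (+0.15) + (-0.089) + (+0.21) = -1.979 W/m²/K.
ΔT = −F/λ = −4.1/(-1.979) = 2.1 °C.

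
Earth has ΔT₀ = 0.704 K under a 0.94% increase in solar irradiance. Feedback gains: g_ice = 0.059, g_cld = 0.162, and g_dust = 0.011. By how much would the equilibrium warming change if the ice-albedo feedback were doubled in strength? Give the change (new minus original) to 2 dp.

0.08 K

Original: g = 0.232, ΔT = 0.704/(1−0.232) = 0.9167 K.
With doubled ice-albedo: g' = 0.291, ΔT' = 0.704/(1−0.291) = 0.9929 K.
Change = 0.9929 − 0.9167 = 0.08 K.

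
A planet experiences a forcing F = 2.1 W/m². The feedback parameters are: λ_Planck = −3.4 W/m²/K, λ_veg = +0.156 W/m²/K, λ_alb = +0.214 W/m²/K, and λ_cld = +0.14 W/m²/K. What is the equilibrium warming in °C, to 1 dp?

Net feedback parameter λ = (−3.4) + (+0.156) + (+0.214) + (+0.14) = -2.89 W/m²/K.
ΔT = −F/λ = −2.1/(-2.89) = 0.7 °C.

0.7 °C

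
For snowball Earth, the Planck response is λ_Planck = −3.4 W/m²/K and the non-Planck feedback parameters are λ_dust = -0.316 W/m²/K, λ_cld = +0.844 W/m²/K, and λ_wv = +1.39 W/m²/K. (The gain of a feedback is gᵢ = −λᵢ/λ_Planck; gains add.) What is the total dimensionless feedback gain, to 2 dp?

0.56

Convert to gains: g_dust = -0.316/3.4 = -0.09294; g_cld = 0.844/3.4 = 0.2482; g_wv = 1.39/3.4 = 0.4088.
Total gain g = 0.56406.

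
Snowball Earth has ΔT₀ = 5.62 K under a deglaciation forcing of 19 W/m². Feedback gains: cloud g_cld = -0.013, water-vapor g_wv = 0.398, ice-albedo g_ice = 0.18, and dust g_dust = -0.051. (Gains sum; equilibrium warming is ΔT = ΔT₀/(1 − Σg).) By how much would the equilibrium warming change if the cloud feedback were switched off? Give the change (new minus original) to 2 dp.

0.32 K

Original: g = 0.514, ΔT = 5.62/(1−0.514) = 11.5638 K.
Without cloud: g' = 0.527, ΔT' = 5.62/(1−0.527) = 11.8816 K.
Change = 11.8816 − 11.5638 = 0.32 K.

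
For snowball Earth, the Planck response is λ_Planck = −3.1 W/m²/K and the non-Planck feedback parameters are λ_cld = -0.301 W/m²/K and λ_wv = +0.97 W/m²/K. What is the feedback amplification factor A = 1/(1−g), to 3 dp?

Convert to gains: g_cld = -0.301/3.1 = -0.0971; g_wv = 0.97/3.1 = 0.3129.
Total gain g = 0.2158.
A = 1/(1 − 0.2158) = 1.275.

1.275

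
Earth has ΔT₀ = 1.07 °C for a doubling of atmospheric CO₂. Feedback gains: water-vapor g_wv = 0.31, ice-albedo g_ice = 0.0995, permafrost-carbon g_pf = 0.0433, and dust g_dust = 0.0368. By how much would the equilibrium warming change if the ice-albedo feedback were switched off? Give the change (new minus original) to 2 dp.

-0.34 °C

Original: g = 0.4896, ΔT = 1.07/(1−0.4896) = 2.0964 °C.
Without ice-albedo: g' = 0.3901, ΔT' = 1.07/(1−0.3901) = 1.7544 °C.
Change = 1.7544 − 2.0964 = -0.34 °C.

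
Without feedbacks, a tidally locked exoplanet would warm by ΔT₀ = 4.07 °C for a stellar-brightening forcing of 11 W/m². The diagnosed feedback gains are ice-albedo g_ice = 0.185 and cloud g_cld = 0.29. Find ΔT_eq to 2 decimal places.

Total gain g = 0.185 + 0.29 = 0.475.
Amplification A = 1/(1 − 0.475) = 1.905.
ΔT = 4.07 × 1.905 = 7.75 °C.

7.75 °C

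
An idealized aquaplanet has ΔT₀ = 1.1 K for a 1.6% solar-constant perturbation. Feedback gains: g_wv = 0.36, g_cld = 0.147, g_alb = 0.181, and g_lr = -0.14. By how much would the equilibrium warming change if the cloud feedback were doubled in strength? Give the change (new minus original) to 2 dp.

1.17 K

Original: g = 0.548, ΔT = 1.1/(1−0.548) = 2.4336 K.
With doubled cloud: g' = 0.695, ΔT' = 1.1/(1−0.695) = 3.6066 K.
Change = 3.6066 − 2.4336 = 1.17 K.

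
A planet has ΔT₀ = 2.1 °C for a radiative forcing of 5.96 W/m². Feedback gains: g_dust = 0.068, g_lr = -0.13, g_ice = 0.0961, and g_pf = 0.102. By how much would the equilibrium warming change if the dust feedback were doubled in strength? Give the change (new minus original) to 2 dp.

Original: g = 0.1361, ΔT = 2.1/(1−0.1361) = 2.4308 °C.
With doubled dust: g' = 0.2041, ΔT' = 2.1/(1−0.2041) = 2.6385 °C.
Change = 2.6385 − 2.4308 = 0.21 °C.

0.21 °C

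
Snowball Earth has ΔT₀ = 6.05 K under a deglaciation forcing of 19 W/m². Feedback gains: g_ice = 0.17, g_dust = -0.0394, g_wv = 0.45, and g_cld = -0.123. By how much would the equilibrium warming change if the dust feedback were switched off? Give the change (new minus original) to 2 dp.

0.87 K

Original: g = 0.4576, ΔT = 6.05/(1−0.4576) = 11.1541 K.
Without dust: g' = 0.497, ΔT' = 6.05/(1−0.497) = 12.0278 K.
Change = 12.0278 − 11.1541 = 0.87 K.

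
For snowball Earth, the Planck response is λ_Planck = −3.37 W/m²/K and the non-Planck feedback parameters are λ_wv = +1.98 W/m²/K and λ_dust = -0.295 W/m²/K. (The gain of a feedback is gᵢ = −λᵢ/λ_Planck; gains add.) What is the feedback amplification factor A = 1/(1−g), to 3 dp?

2.000

Convert to gains: g_wv = 1.98/3.37 = 0.5875; g_dust = -0.295/3.37 = -0.08754.
Total gain g = 0.49996.
A = 1/(1 − 0.49996) = 2.000.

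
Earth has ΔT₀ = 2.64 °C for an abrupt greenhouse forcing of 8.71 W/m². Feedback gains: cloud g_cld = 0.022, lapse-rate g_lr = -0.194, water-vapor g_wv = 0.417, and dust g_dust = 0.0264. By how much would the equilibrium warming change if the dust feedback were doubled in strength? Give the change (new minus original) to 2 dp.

0.14 °C

Original: g = 0.2714, ΔT = 2.64/(1−0.2714) = 3.6234 °C.
With doubled dust: g' = 0.2978, ΔT' = 2.64/(1−0.2978) = 3.7596 °C.
Change = 3.7596 − 3.6234 = 0.14 °C.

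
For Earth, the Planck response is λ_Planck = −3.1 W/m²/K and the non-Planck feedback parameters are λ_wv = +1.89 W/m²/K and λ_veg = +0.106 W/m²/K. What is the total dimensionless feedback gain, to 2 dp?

0.64

Convert to gains: g_wv = 1.89/3.1 = 0.6097; g_veg = 0.106/3.1 = 0.03419.
Total gain g = 0.64389.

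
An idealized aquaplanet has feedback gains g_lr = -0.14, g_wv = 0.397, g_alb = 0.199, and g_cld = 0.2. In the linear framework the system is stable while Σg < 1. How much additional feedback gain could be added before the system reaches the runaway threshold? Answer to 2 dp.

Current total gain = -0.14 + 0.397 + 0.199 + 0.2 = 0.656.
Margin to runaway = 1 − 0.656 = 0.34.

0.34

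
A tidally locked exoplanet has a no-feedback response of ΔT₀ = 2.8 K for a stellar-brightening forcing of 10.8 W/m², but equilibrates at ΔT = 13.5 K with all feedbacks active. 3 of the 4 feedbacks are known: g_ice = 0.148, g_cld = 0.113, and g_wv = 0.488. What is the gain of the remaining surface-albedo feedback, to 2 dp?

0.04

Amplification A = ΔT/ΔT₀ = 13.5/2.8 = 4.821.
Total gain g = 1 − 1/A = 1 − 1/4.821 = 0.7926.
Known gains sum to 0.148 + 0.113 + 0.488 = 0.749.
g_alb = 0.7926 − 0.749 = 0.04.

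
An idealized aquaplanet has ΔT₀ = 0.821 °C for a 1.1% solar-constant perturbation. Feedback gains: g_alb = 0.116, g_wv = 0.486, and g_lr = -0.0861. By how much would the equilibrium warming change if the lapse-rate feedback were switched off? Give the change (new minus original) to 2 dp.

0.37 °C

Original: g = 0.5159, ΔT = 0.821/(1−0.5159) = 1.6959 °C.
Without lapse-rate: g' = 0.602, ΔT' = 0.821/(1−0.602) = 2.0628 °C.
Change = 2.0628 − 1.6959 = 0.37 °C.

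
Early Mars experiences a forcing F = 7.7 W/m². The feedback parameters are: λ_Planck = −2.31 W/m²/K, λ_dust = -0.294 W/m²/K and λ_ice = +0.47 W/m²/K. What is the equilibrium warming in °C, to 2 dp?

3.61 °C

Net feedback parameter λ = (−2.31) + (-0.294) + (+0.47) = -2.134 W/m²/K.
ΔT = −F/λ = −7.7/(-2.134) = 3.61 °C.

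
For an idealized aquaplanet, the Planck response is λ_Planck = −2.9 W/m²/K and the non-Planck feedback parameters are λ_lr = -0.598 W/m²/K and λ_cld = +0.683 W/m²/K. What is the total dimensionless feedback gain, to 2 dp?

0.03

Convert to gains: g_lr = -0.598/2.9 = -0.2062; g_cld = 0.683/2.9 = 0.2355.
Total gain g = 0.0293.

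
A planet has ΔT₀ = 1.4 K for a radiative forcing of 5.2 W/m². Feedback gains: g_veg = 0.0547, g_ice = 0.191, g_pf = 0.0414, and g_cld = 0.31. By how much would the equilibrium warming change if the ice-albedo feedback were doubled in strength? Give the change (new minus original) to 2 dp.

3.13 K

Original: g = 0.5971, ΔT = 1.4/(1−0.5971) = 3.4748 K.
With doubled ice-albedo: g' = 0.7881, ΔT' = 1.4/(1−0.7881) = 6.6069 K.
Change = 6.6069 − 3.4748 = 3.13 K.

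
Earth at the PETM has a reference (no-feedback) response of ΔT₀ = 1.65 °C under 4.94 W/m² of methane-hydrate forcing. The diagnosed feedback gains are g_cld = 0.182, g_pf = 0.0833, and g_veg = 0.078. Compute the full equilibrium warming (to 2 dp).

2.51 °C

Total gain g = 0.182 + 0.0833 + 0.078 = 0.3433.
Amplification A = 1/(1 − 0.3433) = 1.523.
ΔT = 1.65 × 1.523 = 2.51 °C.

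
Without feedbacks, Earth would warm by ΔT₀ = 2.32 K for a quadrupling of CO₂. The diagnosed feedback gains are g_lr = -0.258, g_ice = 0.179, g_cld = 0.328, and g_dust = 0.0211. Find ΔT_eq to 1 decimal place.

Total gain g = -0.258 + 0.179 + 0.328 + 0.0211 = 0.2701.
Amplification A = 1/(1 − 0.2701) = 1.37.
ΔT = 2.32 × 1.37 = 3.2 K.

3.2 K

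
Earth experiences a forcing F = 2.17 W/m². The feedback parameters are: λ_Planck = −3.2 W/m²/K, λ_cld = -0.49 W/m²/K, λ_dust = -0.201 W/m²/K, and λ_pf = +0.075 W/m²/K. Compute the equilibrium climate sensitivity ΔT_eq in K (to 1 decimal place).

Net feedback parameter λ = (−3.2) + (-0.49) + (-0.201) + (+0.075) = -3.816 W/m²/K.
ΔT = −F/λ = −2.17/(-3.816) = 0.6 K.

0.6 K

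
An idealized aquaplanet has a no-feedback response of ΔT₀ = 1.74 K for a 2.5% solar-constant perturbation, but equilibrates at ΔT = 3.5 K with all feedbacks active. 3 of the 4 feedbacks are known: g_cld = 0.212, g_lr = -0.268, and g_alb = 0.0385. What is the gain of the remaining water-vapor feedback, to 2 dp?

0.52

Amplification A = ΔT/ΔT₀ = 3.5/1.74 = 2.011.
Total gain g = 1 − 1/A = 1 − 1/2.011 = 0.5027.
Known gains sum to 0.212 − 0.268 + 0.0385 = -0.0175.
g_wv = 0.5027 + 0.0175 = 0.52.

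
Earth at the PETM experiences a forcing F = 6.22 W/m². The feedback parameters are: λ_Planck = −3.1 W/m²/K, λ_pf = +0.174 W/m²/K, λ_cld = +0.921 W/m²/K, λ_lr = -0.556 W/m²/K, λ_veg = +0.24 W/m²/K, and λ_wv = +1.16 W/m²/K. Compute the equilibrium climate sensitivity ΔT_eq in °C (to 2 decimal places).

5.36 °C

Net feedback parameter λ = (−3.1) + (+0.174) + (+0.921) + (-0.556) + (+0.24) + (+1.16) = -1.161 W/m²/K.
ΔT = −F/λ = −6.22/(-1.161) = 5.36 °C.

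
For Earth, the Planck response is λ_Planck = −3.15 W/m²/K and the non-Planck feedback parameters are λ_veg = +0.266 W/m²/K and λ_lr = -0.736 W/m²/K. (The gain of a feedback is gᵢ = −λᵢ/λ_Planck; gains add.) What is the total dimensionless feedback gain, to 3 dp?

Convert to gains: g_veg = 0.266/3.15 = 0.08444; g_lr = -0.736/3.15 = -0.2337.
Total gain g = -0.14926.

-0.149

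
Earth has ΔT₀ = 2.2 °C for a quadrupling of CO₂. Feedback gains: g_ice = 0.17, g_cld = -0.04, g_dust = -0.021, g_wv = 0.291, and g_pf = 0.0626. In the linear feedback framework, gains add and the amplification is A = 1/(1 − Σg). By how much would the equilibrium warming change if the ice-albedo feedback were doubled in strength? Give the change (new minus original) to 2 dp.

1.89 °C

Original: g = 0.4626, ΔT = 2.2/(1−0.4626) = 4.0938 °C.
With doubled ice-albedo: g' = 0.6326, ΔT' = 2.2/(1−0.6326) = 5.9880 °C.
Change = 5.9880 − 4.0938 = 1.89 °C.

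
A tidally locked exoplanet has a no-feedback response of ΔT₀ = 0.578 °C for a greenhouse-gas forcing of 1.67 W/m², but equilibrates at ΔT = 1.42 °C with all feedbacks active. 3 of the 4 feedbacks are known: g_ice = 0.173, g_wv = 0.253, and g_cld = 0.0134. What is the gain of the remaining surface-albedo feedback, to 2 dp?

Amplification A = ΔT/ΔT₀ = 1.42/0.578 = 2.457.
Total gain g = 1 − 1/A = 1 − 1/2.457 = 0.593.
Known gains sum to 0.173 + 0.253 + 0.0134 = 0.4394.
g_alb = 0.593 − 0.4394 = 0.15.

0.15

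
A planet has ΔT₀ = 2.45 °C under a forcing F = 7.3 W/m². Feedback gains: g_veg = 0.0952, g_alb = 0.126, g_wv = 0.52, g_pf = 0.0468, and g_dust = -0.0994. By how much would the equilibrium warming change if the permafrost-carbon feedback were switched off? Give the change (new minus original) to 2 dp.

-1.03 °C

Original: g = 0.6886, ΔT = 2.45/(1−0.6886) = 7.8677 °C.
Without permafrost-carbon: g' = 0.6418, ΔT' = 2.45/(1−0.6418) = 6.8398 °C.
Change = 6.8398 − 7.8677 = -1.03 °C.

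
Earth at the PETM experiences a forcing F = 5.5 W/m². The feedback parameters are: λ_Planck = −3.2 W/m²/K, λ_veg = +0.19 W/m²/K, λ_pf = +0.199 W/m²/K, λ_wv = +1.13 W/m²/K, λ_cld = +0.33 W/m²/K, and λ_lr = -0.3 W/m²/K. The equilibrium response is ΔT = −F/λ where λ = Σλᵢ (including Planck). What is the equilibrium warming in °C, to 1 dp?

Net feedback parameter λ = (−3.2) + (+0.19) + (+0.199) + (+1.13) + (+0.33) + (-0.3) = -1.651 W/m²/K.
ΔT = −F/λ = −5.5/(-1.651) = 3.3 °C.

3.3 °C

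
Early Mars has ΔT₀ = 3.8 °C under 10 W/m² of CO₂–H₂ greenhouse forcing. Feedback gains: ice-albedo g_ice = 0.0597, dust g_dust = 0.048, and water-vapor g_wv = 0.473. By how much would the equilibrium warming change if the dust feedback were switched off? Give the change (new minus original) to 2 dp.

Original: g = 0.5807, ΔT = 3.8/(1−0.5807) = 9.0627 °C.
Without dust: g' = 0.5327, ΔT' = 3.8/(1−0.5327) = 8.1318 °C.
Change = 8.1318 − 9.0627 = -0.93 °C.

-0.93 °C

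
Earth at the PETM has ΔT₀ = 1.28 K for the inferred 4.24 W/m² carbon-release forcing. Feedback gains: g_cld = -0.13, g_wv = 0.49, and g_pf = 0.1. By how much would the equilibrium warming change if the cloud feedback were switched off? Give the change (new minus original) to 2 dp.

Original: g = 0.46, ΔT = 1.28/(1−0.46) = 2.3704 K.
Without cloud: g' = 0.59, ΔT' = 1.28/(1−0.59) = 3.1220 K.
Change = 3.1220 − 2.3704 = 0.75 K.

0.75 K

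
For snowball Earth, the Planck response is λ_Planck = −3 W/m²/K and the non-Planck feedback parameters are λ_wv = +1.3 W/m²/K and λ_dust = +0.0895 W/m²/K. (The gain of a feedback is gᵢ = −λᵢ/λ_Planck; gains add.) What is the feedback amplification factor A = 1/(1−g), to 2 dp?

Convert to gains: g_wv = 1.3/3 = 0.4333; g_dust = 0.0895/3 = 0.02983.
Total gain g = 0.46313.
A = 1/(1 − 0.46313) = 1.86.

1.86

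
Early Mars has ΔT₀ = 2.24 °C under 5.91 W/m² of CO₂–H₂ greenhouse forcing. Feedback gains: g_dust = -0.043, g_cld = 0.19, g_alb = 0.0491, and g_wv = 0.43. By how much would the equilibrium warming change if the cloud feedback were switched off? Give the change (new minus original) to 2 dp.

Original: g = 0.6261, ΔT = 2.24/(1−0.6261) = 5.9909 °C.
Without cloud: g' = 0.4361, ΔT' = 2.24/(1−0.4361) = 3.9723 °C.
Change = 3.9723 − 5.9909 = -2.02 °C.

-2.02 °C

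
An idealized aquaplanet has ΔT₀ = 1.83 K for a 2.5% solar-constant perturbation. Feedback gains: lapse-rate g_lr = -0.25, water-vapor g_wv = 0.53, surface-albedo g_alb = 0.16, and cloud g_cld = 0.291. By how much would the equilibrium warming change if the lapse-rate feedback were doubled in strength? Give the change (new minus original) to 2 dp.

Original: g = 0.731, ΔT = 1.83/(1−0.731) = 6.8030 K.
With doubled lapse-rate: g' = 0.481, ΔT' = 1.83/(1−0.481) = 3.5260 K.
Change = 3.5260 − 6.8030 = -3.28 K.

-3.28 K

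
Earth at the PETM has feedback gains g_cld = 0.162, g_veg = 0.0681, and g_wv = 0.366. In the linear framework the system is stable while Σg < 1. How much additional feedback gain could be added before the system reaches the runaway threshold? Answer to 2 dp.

Current total gain = 0.162 + 0.0681 + 0.366 = 0.5961.
Margin to runaway = 1 − 0.5961 = 0.40.

0.40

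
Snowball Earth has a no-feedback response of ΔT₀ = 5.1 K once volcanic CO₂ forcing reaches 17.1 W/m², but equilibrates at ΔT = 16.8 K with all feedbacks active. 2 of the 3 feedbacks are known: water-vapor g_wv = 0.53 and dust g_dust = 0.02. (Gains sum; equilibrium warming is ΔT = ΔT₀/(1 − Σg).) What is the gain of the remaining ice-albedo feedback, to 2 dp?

0.15

Amplification A = ΔT/ΔT₀ = 16.8/5.1 = 3.294.
Total gain g = 1 − 1/A = 1 − 1/3.294 = 0.6964.
Known gains sum to 0.53 + 0.02 = 0.55.
g_ice = 0.6964 − 0.55 = 0.15.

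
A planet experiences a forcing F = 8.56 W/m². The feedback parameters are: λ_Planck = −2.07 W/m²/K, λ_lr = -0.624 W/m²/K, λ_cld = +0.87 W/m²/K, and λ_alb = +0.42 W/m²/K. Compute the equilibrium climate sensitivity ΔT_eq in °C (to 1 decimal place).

Net feedback parameter λ = (−2.07) + (-0.624) + (+0.87) + (+0.42) = -1.404 W/m²/K.
ΔT = −F/λ = −8.56/(-1.404) = 6.1 °C.

6.1 °C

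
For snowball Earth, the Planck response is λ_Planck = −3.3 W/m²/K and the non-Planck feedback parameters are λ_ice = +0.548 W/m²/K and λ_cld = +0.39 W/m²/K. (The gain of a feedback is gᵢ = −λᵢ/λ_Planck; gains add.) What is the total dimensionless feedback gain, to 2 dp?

Convert to gains: g_ice = 0.548/3.3 = 0.1661; g_cld = 0.39/3.3 = 0.1182.
Total gain g = 0.2843.

0.28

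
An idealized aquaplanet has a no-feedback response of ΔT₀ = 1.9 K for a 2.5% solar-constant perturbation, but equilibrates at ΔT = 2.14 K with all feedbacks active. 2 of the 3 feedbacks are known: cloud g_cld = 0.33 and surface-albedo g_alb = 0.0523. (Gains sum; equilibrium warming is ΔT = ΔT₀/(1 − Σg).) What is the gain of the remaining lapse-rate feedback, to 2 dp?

-0.27

Amplification A = ΔT/ΔT₀ = 2.14/1.9 = 1.126.
Total gain g = 1 − 1/A = 1 − 1/1.126 = 0.1119.
Known gains sum to 0.33 + 0.0523 = 0.3823.
g_lr = 0.1119 − 0.3823 = -0.27.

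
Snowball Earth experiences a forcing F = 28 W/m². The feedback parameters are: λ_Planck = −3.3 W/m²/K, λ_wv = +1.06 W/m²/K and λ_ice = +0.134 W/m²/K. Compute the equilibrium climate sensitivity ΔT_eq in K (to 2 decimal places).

Net feedback parameter λ = (−3.3) + (+1.06) + (+0.134) = -2.106 W/m²/K.
ΔT = −F/λ = −28/(-2.106) = 13.30 K.

13.30 K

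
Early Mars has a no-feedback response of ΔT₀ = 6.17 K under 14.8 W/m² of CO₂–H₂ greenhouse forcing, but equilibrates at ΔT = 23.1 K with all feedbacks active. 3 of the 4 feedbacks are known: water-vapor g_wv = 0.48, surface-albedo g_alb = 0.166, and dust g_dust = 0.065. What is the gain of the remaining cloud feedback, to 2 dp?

0.02

Amplification A = ΔT/ΔT₀ = 23.1/6.17 = 3.744.
Total gain g = 1 − 1/A = 1 − 1/3.744 = 0.7329.
Known gains sum to 0.48 + 0.166 + 0.065 = 0.711.
g_cld = 0.7329 − 0.711 = 0.02.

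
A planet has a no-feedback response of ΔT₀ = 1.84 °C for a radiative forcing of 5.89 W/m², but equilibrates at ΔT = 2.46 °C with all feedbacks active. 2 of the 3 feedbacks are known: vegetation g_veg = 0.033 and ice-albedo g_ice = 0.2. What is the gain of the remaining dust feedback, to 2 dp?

0.02

Amplification A = ΔT/ΔT₀ = 2.46/1.84 = 1.337.
Total gain g = 1 − 1/A = 1 − 1/1.337 = 0.2521.
Known gains sum to 0.033 + 0.2 = 0.233.
g_dust = 0.2521 − 0.233 = 0.02.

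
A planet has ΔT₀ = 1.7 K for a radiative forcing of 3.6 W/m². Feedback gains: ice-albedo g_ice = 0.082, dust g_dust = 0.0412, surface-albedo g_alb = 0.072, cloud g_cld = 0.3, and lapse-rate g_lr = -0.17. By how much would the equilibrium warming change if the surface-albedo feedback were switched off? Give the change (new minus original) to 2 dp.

-0.24 K

Original: g = 0.3252, ΔT = 1.7/(1−0.3252) = 2.5193 K.
Without surface-albedo: g' = 0.2532, ΔT' = 1.7/(1−0.2532) = 2.2764 K.
Change = 2.2764 − 2.5193 = -0.24 K.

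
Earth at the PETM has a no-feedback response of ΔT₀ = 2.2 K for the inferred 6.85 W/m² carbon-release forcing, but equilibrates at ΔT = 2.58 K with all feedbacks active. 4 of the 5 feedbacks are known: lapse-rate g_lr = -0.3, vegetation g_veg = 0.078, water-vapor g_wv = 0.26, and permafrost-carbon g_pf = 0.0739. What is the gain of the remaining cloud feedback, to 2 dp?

0.04

Amplification A = ΔT/ΔT₀ = 2.58/2.2 = 1.173.
Total gain g = 1 − 1/A = 1 − 1/1.173 = 0.1475.
Known gains sum to -0.3 + 0.078 + 0.26 + 0.0739 = 0.1119.
g_cld = 0.1475 − 0.1119 = 0.04.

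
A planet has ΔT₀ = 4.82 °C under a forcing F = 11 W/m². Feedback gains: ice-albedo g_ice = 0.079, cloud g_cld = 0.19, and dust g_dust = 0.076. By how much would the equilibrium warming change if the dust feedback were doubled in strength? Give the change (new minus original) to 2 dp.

Original: g = 0.345, ΔT = 4.82/(1−0.345) = 7.3588 °C.
With doubled dust: g' = 0.421, ΔT' = 4.82/(1−0.421) = 8.3247 °C.
Change = 8.3247 − 7.3588 = 0.97 °C.

0.97 °C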